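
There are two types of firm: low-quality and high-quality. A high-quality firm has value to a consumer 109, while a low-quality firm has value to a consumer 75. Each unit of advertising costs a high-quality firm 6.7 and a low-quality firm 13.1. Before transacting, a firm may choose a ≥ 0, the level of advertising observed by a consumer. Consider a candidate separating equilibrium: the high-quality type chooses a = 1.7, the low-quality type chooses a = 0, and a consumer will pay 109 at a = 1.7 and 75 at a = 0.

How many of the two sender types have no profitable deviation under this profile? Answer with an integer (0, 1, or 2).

Low-quality type: stay at 0 → 75; mimic → 109 − 13.1 × 1.7 = 86.73. IC fails (75 < 86.73).
High-quality type: signal → 109 − 6.7 × 1.7 = 97.61; deviate to 0 → 75. IC holds (97.61 ≥ 75).
1 of 2 constraints hold, so this profile is not an equilibrium.

1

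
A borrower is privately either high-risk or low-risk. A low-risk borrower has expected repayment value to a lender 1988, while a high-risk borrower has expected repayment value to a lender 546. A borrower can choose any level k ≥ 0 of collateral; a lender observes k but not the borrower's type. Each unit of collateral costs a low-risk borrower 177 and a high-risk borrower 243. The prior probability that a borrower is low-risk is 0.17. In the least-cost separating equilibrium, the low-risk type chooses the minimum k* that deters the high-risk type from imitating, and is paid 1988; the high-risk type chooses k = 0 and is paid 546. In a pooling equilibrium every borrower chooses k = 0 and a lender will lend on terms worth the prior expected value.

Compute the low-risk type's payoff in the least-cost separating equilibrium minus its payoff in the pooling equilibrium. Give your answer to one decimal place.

Least-cost separating signal: k* solves 546 = 1988 − 243·k*, so k* = (1988 − 546)/243 ≈ 5.9342.
Low-risk type's separating payoff: 1988 − 177 × k* = 1988 − 177 × (1988 − 546)/243 = 1988 − 255234/243 ≈ 937.654.
Pooling payoff: 0.17 × 1988 + 0.83 × 546 = 791.14.
Difference: 937.654 − 791.14 = 146.514, i.e. 146.5 to one decimal place.
The low-risk type prefers to separate.

146.5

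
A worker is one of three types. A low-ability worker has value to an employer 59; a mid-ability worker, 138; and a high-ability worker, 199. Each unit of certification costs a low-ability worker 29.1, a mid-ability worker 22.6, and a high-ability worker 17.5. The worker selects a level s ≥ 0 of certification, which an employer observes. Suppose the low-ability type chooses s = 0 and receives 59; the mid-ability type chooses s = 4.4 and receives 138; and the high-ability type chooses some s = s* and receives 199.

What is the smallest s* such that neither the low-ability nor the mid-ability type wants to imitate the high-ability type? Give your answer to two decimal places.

Mid-ability type (on-path payoff 138 − 22.6×4.4 = 38.56) won't mimic when 38.56 ≥ 199 − 22.6·s*, i.e. s* ≥ 7.10.
Low-ability type (on-path payoff 59) won't mimic when 59 ≥ 199 − 29.1·s*, i.e. s* ≥ 4.81.
Both must hold, so s* = max(4.81, 7.10) = 7.10. The mid-ability type's constraint binds.

7.10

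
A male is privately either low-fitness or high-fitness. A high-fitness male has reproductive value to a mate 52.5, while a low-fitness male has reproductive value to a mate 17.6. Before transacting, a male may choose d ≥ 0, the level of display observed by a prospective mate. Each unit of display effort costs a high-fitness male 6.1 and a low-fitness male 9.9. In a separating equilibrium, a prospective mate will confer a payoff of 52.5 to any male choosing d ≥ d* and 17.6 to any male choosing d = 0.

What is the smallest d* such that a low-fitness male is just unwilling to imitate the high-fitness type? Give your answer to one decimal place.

3.5

A low-fitness male choosing d = 0 receives 17.6.
Imitating at d* instead would pay 52.5 at cost 9.9·d*, netting 52.5 − 9.9·d*.
Indifference: 17.6 = 52.5 − 9.9·d*, so d* = (52.5 − 17.6) / 9.9 ≈ 3.5.
This is the low-fitness type's binding incentive-compatibility constraint; any d ≥ 3.5 sustains separation on that side.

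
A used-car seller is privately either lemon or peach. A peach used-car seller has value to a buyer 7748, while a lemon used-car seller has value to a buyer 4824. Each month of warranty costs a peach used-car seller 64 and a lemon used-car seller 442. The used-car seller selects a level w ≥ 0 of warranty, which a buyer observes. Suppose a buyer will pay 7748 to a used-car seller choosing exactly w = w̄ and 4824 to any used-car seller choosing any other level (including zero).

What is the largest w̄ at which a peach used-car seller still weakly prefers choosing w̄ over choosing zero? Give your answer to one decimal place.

Choosing w̄ yields the peach type 7748 − 64·w̄; choosing zero yields 4824.
The peach type is indifferent at 7748 − 64·w̄ = 4824, i.e. w̄ = (7748 − 4824) / 64 ≈ 45.7.
For any w̄ above 45.7 the peach type would rather pool at zero, so separation collapses.

45.7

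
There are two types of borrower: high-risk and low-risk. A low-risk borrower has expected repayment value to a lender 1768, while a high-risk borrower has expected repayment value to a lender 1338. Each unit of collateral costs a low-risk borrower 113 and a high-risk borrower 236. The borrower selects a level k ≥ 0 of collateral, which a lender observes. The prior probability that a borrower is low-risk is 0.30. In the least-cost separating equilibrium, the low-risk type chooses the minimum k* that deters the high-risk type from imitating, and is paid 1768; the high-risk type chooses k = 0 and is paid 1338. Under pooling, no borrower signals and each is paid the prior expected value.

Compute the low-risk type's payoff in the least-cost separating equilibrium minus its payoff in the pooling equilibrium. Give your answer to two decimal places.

Least-cost separating signal: k* solves 1338 = 1768 − 236·k*, so k* = (1768 − 1338)/236 ≈ 1.8220.
Low-risk type's separating payoff: 1768 − 113 × k* = 1768 − 113 × (1768 − 1338)/236 = 1768 − 48590/236 ≈ 1562.1102.
Pooling payoff: 0.30 × 1768 + 0.70 × 1338 = 1467.
Difference: 1562.1102 − 1467 = 95.1102, i.e. 95.11 to two decimal places.
The low-risk type prefers to separate.

95.11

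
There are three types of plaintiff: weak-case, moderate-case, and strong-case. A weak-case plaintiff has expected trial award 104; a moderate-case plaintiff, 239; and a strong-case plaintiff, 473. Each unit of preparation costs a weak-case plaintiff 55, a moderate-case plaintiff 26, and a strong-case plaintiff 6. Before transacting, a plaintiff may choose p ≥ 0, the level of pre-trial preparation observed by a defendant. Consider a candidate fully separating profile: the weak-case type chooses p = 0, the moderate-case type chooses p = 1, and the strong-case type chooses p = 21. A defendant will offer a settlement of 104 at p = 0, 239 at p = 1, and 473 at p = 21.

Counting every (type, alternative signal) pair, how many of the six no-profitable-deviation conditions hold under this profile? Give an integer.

5

Moderate-case (own payoff 239 − 26×1 = 213): to p=0 gives 104 → no gain ✓; to p=21 gives 473 − 26×21 = -73 → no gain ✓.
Strong-case (own payoff 473 − 6×21 = 347): to p=0 gives 104 → no gain ✓; to p=1 gives 239 − 6×1 = 233 → no gain ✓.
Weak-case (own payoff 104): to p=1 gives 239 − 55×1 = 184 → profitable ✗; to p=21 gives 473 − 55×21 = -682 → no gain ✓.
5 of the 6 constraints hold; not an equilibrium.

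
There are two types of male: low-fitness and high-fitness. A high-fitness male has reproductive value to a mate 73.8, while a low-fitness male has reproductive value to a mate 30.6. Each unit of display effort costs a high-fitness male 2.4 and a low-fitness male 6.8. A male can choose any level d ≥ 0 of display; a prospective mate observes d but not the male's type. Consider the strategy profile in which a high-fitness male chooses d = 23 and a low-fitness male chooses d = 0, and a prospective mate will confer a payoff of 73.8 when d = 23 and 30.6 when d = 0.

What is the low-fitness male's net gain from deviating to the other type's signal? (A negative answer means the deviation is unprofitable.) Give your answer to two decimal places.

-113.20

Playing d = 0 the low-fitness male receives 30.6.
Deviating to d = 23 brings payment 73.8 at cost 6.8 × 23 = 156.4, netting -82.6.
Gain from deviating: -82.6 − 30.6 = -113.20.
The gain is negative, so the low-fitness type's incentive-compatibility constraint is satisfied.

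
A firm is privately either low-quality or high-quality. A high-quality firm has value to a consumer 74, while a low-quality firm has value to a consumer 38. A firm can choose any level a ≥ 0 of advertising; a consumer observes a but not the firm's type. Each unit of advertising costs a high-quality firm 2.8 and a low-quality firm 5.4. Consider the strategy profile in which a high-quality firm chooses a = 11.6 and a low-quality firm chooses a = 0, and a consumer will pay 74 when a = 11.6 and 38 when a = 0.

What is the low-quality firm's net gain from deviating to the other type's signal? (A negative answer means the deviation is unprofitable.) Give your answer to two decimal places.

-26.64

Playing a = 0 the low-quality firm receives 38.
Deviating to a = 11.6 brings payment 74 at cost 5.4 × 11.6 = 62.64, netting 11.36.
Gain from deviating: 11.36 − 38 = -26.64.
The gain is negative, so the low-quality type's incentive-compatibility constraint is satisfied.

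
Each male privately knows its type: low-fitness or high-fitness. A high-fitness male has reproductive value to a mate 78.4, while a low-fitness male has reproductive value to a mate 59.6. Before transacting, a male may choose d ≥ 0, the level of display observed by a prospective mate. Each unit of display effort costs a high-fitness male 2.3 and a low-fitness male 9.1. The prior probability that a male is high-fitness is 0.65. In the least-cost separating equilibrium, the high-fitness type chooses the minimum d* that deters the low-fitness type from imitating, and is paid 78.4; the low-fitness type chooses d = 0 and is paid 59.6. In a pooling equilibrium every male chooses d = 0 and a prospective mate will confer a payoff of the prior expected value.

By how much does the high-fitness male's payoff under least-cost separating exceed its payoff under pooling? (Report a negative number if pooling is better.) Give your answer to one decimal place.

Least-cost separating signal: d* solves 59.6 = 78.4 − 9.1·d*, so d* = (78.4 − 59.6)/9.1 ≈ 2.0659.
High-fitness type's separating payoff: 78.4 − 2.3 × d* = 78.4 − 2.3 × (78.4 − 59.6)/9.1 = 78.4 − 43.24/9.1 ≈ 73.648.
Pooling payoff: 0.65 × 78.4 + 0.35 × 59.6 = 71.82.
Difference: 73.648 − 71.82 = 1.828, i.e. 1.8 to one decimal place.
The high-fitness type prefers to separate.

1.8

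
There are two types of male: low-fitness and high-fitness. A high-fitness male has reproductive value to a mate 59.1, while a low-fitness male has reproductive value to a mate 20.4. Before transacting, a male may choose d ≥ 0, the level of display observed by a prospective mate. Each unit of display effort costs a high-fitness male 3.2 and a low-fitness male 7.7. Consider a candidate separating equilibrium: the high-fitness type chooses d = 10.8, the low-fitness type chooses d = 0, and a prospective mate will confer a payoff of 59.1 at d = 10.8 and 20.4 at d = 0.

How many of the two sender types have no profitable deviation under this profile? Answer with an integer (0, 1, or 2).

2

Low-fitness type: stay at 0 → 20.4; mimic → 59.1 − 7.7 × 10.8 = -24.06. IC holds (20.4 ≥ -24.06).
High-fitness type: signal → 59.1 − 3.2 × 10.8 = 24.54; deviate to 0 → 20.4. IC holds (24.54 ≥ 20.4).
2 of 2 constraints hold, so this is a separating equilibrium.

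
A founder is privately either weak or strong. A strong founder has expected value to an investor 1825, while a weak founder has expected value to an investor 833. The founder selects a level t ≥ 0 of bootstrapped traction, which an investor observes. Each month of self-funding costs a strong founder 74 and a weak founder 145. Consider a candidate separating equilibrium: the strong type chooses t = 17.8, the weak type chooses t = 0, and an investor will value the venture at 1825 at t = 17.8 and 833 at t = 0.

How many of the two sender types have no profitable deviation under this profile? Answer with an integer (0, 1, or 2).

1

Weak type: stay at 0 → 833; mimic → 1825 − 145 × 17.8 = -756. IC holds (833 ≥ -756).
Strong type: signal → 1825 − 74 × 17.8 = 507.8; deviate to 0 → 833. IC fails (507.8 < 833).
1 of 2 constraints hold, so this profile is not an equilibrium.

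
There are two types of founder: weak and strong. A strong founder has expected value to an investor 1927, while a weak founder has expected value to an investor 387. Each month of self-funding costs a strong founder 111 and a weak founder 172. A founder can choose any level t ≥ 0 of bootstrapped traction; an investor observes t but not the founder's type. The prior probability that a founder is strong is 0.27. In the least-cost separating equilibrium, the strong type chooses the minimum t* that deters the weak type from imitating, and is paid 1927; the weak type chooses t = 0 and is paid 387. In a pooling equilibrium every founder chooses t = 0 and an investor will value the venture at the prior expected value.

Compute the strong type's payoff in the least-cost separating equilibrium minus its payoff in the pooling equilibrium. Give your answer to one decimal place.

Least-cost separating signal: t* solves 387 = 1927 − 172·t*, so t* = (1927 − 387)/172 ≈ 8.9535.
Strong type's separating payoff: 1927 − 111 × t* = 1927 − 111 × (1927 − 387)/172 = 1927 − 170940/172 ≈ 933.163.
Pooling payoff: 0.27 × 1927 + 0.73 × 387 = 802.8.
Difference: 933.163 − 802.8 = 130.363, i.e. 130.4 to one decimal place.
The strong type prefers to separate.

130.4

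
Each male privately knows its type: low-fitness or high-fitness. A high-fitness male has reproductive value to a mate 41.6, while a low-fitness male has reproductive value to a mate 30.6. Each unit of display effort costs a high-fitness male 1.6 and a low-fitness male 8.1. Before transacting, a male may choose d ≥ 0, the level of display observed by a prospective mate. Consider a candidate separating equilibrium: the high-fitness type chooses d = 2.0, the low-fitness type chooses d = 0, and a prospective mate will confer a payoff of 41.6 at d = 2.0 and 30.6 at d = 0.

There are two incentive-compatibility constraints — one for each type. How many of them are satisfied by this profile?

Low-fitness type: stay at 0 → 30.6; mimic → 41.6 − 8.1 × 2.0 = 25.4. IC holds (30.6 ≥ 25.4).
High-fitness type: signal → 41.6 − 1.6 × 2.0 = 38.4; deviate to 0 → 30.6. IC holds (38.4 ≥ 30.6).
2 of 2 constraints hold, so this is a separating equilibrium.

2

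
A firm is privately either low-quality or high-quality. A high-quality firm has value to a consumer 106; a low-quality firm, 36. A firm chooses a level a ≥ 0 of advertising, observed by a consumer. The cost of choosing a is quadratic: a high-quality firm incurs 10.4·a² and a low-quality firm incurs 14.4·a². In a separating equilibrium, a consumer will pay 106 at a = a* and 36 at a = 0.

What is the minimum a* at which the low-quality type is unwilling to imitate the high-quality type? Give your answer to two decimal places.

2.20

The low-quality type at a = 0 receives 36; imitating at a* yields 106 − 14.4·a*².
Indifference: 36 = 106 − 14.4·a*², so a*² = (106 − 36) / 14.4 ≈ 4.8611.
a* = √4.8611 ≈ 2.20.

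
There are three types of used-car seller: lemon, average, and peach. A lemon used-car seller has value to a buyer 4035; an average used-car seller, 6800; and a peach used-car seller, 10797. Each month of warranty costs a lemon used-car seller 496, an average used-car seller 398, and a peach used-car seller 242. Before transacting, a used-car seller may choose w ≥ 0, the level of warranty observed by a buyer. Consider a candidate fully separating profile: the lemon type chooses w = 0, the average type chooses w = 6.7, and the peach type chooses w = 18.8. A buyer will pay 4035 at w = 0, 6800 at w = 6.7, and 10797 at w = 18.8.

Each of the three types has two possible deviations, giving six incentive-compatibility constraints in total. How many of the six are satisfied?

Lemon (own payoff 4035): to w=6.7 gives 6800 − 496×6.7 = 3476.8 → no gain ✓; to w=18.8 gives 10797 − 496×18.8 = 1472.2 → no gain ✓.
Average (own payoff 6800 − 398×6.7 = 4133.4): to w=0 gives 4035 → no gain ✓; to w=18.8 gives 10797 − 398×18.8 = 3314.6 → no gain ✓.
Peach (own payoff 10797 − 242×18.8 = 6247.4): to w=0 gives 4035 → no gain ✓; to w=6.7 gives 6800 − 242×6.7 = 5178.6 → no gain ✓.
6 of the 6 constraints hold; this profile is a separating equilibrium.

6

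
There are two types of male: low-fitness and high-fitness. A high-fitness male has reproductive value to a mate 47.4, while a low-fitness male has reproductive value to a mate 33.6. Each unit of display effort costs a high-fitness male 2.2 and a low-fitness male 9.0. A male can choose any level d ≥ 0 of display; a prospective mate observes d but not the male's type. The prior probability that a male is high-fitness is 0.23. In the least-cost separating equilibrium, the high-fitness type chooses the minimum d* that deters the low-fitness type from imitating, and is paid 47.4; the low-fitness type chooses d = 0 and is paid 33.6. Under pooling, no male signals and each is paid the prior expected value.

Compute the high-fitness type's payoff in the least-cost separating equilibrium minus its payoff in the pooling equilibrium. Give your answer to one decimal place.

7.3

Least-cost separating signal: d* solves 33.6 = 47.4 − 9.0·d*, so d* = (47.4 − 33.6)/9.0 ≈ 1.5333.
High-fitness type's separating payoff: 47.4 − 2.2 × d* = 47.4 − 2.2 × (47.4 − 33.6)/9.0 = 47.4 − 30.36/9.0 ≈ 44.027.
Pooling payoff: 0.23 × 47.4 + 0.77 × 33.6 = 36.774.
Difference: 44.027 − 36.774 = 7.253, i.e. 7.3 to one decimal place.
The high-fitness type prefers to separate.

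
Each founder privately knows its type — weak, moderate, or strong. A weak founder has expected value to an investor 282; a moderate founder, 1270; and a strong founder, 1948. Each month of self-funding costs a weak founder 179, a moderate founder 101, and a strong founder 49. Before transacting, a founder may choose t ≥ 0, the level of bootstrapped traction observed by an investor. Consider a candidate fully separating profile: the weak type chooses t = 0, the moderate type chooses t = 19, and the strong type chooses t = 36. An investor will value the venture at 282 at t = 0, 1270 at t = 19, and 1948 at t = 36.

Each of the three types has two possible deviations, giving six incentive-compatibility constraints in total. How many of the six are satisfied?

Strong (own payoff 1948 − 49×36 = 184): to t=0 gives 282 → profitable ✗; to t=19 gives 1270 − 49×19 = 339 → profitable ✗.
Weak (own payoff 282): to t=19 gives 1270 − 179×19 = -2131 → no gain ✓; to t=36 gives 1948 − 179×36 = -4496 → no gain ✓.
Moderate (own payoff 1270 − 101×19 = -649): to t=0 gives 282 → profitable ✗; to t=36 gives 1948 − 101×36 = -1688 → no gain ✓.
3 of the 6 constraints hold; not an equilibrium.

3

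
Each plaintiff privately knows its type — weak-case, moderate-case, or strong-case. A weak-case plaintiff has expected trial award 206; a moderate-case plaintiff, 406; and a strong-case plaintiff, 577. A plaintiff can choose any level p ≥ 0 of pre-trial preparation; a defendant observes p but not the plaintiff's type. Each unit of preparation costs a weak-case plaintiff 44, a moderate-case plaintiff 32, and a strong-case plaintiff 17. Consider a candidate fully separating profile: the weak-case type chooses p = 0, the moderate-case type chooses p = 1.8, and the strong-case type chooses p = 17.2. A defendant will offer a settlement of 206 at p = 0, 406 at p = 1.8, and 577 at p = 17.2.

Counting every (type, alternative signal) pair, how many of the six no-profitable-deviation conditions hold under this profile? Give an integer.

Weak-case (own payoff 206): to p=1.8 gives 406 − 44×1.8 = 326.8 → profitable ✗; to p=17.2 gives 577 − 44×17.2 = -179.8 → no gain ✓.
Strong-case (own payoff 577 − 17×17.2 = 284.6): to p=0 gives 206 → no gain ✓; to p=1.8 gives 406 − 17×1.8 = 375.4 → profitable ✗.
Moderate-case (own payoff 406 − 32×1.8 = 348.4): to p=0 gives 206 → no gain ✓; to p=17.2 gives 577 − 32×17.2 = 26.6 → no gain ✓.
4 of the 6 constraints hold; not an equilibrium.

4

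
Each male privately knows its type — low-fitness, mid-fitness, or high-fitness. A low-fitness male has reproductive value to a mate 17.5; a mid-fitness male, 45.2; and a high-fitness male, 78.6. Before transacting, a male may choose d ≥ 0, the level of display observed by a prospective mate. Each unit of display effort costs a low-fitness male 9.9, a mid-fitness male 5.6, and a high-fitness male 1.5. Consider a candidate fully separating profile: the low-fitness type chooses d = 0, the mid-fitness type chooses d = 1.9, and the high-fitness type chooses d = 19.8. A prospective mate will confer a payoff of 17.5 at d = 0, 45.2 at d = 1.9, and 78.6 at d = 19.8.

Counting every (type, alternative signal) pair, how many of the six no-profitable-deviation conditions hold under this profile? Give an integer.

High-fitness (own payoff 78.6 − 1.5×19.8 = 48.9): to d=0 gives 17.5 → no gain ✓; to d=1.9 gives 45.2 − 1.5×1.9 = 42.35 → no gain ✓.
Mid-fitness (own payoff 45.2 − 5.6×1.9 = 34.56): to d=0 gives 17.5 → no gain ✓; to d=19.8 gives 78.6 − 5.6×19.8 = -32.28 → no gain ✓.
Low-fitness (own payoff 17.5): to d=1.9 gives 45.2 − 9.9×1.9 = 26.39 → profitable ✗; to d=19.8 gives 78.6 − 9.9×19.8 = -117.42 → no gain ✓.
5 of the 6 constraints hold; not an equilibrium.

5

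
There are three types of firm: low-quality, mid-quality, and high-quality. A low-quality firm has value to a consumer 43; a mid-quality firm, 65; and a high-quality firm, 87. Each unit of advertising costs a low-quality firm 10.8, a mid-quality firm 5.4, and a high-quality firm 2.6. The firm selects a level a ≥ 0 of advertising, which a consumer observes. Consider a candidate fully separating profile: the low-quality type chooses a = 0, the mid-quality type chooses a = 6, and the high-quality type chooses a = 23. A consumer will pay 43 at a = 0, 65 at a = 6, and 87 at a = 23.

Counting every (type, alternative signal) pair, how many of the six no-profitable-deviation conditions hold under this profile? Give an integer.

3

Mid-quality (own payoff 65 − 5.4×6 = 32.6): to a=0 gives 43 → profitable ✗; to a=23 gives 87 − 5.4×23 = -37.2 → no gain ✓.
Low-quality (own payoff 43): to a=6 gives 65 − 10.8×6 = 0.2 → no gain ✓; to a=23 gives 87 − 10.8×23 = -161.4 → no gain ✓.
High-quality (own payoff 87 − 2.6×23 = 27.2): to a=0 gives 43 → profitable ✗; to a=6 gives 65 − 2.6×6 = 49.4 → profitable ✗.
3 of the 6 constraints hold; not an equilibrium.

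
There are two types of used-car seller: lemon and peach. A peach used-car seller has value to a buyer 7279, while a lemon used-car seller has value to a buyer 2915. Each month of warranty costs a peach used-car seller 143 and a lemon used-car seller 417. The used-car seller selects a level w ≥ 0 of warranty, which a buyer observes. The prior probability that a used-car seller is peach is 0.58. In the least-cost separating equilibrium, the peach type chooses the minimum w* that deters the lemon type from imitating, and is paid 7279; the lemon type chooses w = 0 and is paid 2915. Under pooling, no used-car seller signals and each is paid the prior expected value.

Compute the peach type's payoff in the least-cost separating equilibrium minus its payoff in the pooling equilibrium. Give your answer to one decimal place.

336.4

Least-cost separating signal: w* solves 2915 = 7279 − 417·w*, so w* = (7279 − 2915)/417 ≈ 10.4652.
Peach type's separating payoff: 7279 − 143 × w* = 7279 − 143 × (7279 − 2915)/417 = 7279 − 624052/417 ≈ 5782.472.
Pooling payoff: 0.58 × 7279 + 0.42 × 2915 = 5446.12.
Difference: 5782.472 − 5446.12 = 336.352, i.e. 336.4 to one decimal place.
The peach type prefers to separate.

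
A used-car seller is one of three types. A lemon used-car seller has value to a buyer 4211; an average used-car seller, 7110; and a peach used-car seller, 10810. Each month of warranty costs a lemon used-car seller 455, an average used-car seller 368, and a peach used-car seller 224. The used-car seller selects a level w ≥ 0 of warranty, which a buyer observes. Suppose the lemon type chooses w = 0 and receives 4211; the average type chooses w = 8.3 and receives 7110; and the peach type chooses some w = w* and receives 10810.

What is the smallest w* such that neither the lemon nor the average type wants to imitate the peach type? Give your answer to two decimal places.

18.35

Average type (on-path payoff 7110 − 368×8.3 = 4055.6) won't mimic when 4055.6 ≥ 10810 − 368·w*, i.e. w* ≥ 18.35.
Lemon type (on-path payoff 4211) won't mimic when 4211 ≥ 10810 − 455·w*, i.e. w* ≥ 14.50.
Both must hold, so w* = max(14.50, 18.35) = 18.35. The average type's constraint binds.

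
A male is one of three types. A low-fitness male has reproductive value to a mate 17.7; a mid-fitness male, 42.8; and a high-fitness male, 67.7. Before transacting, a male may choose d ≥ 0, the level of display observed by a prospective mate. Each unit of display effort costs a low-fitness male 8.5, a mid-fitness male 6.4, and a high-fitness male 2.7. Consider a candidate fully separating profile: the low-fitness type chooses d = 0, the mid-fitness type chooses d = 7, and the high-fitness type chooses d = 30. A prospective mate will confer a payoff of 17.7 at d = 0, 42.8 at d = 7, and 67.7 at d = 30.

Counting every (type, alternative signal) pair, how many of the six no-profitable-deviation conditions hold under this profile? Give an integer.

3

Mid-fitness (own payoff 42.8 − 6.4×7 = -2): to d=0 gives 17.7 → profitable ✗; to d=30 gives 67.7 − 6.4×30 = -124.3 → no gain ✓.
Low-fitness (own payoff 17.7): to d=7 gives 42.8 − 8.5×7 = -16.7 → no gain ✓; to d=30 gives 67.7 − 8.5×30 = -187.3 → no gain ✓.
High-fitness (own payoff 67.7 − 2.7×30 = -13.3): to d=0 gives 17.7 → profitable ✗; to d=7 gives 42.8 − 2.7×7 = 23.9 → profitable ✗.
3 of the 6 constraints hold; not an equilibrium.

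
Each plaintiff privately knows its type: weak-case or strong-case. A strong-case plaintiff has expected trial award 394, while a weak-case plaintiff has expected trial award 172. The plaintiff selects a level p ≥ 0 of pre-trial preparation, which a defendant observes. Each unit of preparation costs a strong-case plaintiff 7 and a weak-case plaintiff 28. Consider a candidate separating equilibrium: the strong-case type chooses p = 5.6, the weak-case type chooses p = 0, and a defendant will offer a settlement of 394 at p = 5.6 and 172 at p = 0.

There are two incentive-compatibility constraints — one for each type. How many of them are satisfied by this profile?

1

Weak-case type: stay at 0 → 172; mimic → 394 − 28 × 5.6 = 237.2. IC fails (172 < 237.2).
Strong-case type: signal → 394 − 7 × 5.6 = 354.8; deviate to 0 → 172. IC holds (354.8 ≥ 172).
1 of 2 constraints hold, so this profile is not an equilibrium.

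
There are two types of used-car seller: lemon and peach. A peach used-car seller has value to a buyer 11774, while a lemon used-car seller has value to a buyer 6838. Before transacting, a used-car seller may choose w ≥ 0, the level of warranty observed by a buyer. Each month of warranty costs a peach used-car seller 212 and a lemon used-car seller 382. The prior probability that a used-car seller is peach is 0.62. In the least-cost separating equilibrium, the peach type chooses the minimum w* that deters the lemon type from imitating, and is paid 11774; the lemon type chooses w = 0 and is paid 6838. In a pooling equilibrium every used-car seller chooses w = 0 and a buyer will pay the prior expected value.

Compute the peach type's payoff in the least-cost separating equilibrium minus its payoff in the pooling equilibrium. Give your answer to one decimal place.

-863.7

Least-cost separating signal: w* solves 6838 = 11774 − 382·w*, so w* = (11774 − 6838)/382 ≈ 12.9215.
Peach type's separating payoff: 11774 − 212 × w* = 11774 − 212 × (11774 − 6838)/382 = 11774 − 1046432/382 ≈ 9034.649.
Pooling payoff: 0.62 × 11774 + 0.38 × 6838 = 9898.32.
Difference: 9034.649 − 9898.32 = -863.671, i.e. -863.7 to one decimal place.
The peach type would prefer the pooling outcome.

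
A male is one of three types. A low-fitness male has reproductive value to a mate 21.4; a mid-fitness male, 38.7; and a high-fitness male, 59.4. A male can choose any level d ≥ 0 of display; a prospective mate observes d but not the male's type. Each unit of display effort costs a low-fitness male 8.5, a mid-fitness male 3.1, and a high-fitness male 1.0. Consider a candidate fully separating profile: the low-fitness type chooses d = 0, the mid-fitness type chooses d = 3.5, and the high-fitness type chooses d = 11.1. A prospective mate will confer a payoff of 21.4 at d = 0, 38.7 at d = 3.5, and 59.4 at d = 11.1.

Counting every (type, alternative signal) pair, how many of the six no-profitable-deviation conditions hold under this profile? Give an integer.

Mid-fitness (own payoff 38.7 − 3.1×3.5 = 27.85): to d=0 gives 21.4 → no gain ✓; to d=11.1 gives 59.4 − 3.1×11.1 = 24.99 → no gain ✓.
Low-fitness (own payoff 21.4): to d=3.5 gives 38.7 − 8.5×3.5 = 8.95 → no gain ✓; to d=11.1 gives 59.4 − 8.5×11.1 = -34.95 → no gain ✓.
High-fitness (own payoff 59.4 − 1.0×11.1 = 48.3): to d=0 gives 21.4 → no gain ✓; to d=3.5 gives 38.7 − 1.0×3.5 = 35.2 → no gain ✓.
6 of the 6 constraints hold; this profile is a separating equilibrium.

6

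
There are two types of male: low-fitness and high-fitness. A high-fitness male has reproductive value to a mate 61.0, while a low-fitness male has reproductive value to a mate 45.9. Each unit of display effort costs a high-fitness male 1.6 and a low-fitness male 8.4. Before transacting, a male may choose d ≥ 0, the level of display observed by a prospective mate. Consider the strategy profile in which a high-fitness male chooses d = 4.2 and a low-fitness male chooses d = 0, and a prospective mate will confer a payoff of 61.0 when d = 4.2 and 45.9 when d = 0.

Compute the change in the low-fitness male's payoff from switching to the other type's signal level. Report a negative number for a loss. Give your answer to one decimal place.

Playing d = 0 the low-fitness male receives 45.9.
Deviating to d = 4.2 brings payment 61.0 at cost 8.4 × 4.2 = 35.28, netting 25.72.
Gain from deviating: 25.72 − 45.9 = -20.18, i.e. -20.2 to one decimal place.
The gain is negative, so the low-fitness type's incentive-compatibility constraint is satisfied.

-20.2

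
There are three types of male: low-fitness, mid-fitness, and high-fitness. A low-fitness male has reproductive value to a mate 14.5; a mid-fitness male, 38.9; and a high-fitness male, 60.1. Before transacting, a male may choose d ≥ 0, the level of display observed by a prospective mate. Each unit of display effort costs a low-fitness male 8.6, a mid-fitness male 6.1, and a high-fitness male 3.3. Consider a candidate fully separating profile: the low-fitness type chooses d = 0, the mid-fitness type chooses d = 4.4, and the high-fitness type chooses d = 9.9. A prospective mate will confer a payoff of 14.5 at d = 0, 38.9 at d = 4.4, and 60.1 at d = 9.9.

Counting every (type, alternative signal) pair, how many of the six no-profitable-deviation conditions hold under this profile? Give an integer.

5

Low-fitness (own payoff 14.5): to d=4.4 gives 38.9 − 8.6×4.4 = 1.06 → no gain ✓; to d=9.9 gives 60.1 − 8.6×9.9 = -25.04 → no gain ✓.
Mid-fitness (own payoff 38.9 − 6.1×4.4 = 12.06): to d=0 gives 14.5 → profitable ✗; to d=9.9 gives 60.1 − 6.1×9.9 = -0.29 → no gain ✓.
High-fitness (own payoff 60.1 − 3.3×9.9 = 27.43): to d=0 gives 14.5 → no gain ✓; to d=4.4 gives 38.9 − 3.3×4.4 = 24.38 → no gain ✓.
5 of the 6 constraints hold; not an equilibrium.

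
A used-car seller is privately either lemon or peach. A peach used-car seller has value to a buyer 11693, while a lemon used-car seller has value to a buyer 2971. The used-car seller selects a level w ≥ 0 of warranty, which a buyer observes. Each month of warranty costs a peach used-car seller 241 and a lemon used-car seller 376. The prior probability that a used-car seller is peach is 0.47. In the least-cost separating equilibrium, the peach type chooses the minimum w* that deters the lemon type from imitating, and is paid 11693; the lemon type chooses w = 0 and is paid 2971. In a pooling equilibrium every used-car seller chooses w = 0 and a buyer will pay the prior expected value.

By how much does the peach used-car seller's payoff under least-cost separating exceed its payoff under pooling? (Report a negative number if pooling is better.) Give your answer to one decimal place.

-967.8

Least-cost separating signal: w* solves 2971 = 11693 − 376·w*, so w* = (11693 − 2971)/376 ≈ 23.1968.
Peach type's separating payoff: 11693 − 241 × w* = 11693 − 241 × (11693 − 2971)/376 = 11693 − 2102002/376 ≈ 6102.569.
Pooling payoff: 0.47 × 11693 + 0.53 × 2971 = 7070.34.
Difference: 6102.569 − 7070.34 = -967.771, i.e. -967.8 to one decimal place.
The peach type would prefer the pooling outcome.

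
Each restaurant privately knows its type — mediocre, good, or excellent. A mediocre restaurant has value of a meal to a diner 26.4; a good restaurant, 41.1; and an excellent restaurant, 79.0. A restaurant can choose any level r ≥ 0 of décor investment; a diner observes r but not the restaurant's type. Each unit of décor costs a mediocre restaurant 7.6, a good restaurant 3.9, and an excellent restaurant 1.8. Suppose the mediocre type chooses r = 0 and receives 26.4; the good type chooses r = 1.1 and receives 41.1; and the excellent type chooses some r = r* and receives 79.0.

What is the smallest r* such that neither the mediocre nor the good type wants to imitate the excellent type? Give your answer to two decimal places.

10.82

Mediocre type (on-path payoff 26.4) won't mimic when 26.4 ≥ 79.0 − 7.6·r*, i.e. r* ≥ 6.92.
Good type (on-path payoff 41.1 − 3.9×1.1 = 36.81) won't mimic when 36.81 ≥ 79.0 − 3.9·r*, i.e. r* ≥ 10.82.
Both must hold, so r* = max(6.92, 10.82) = 10.82. The good type's constraint binds.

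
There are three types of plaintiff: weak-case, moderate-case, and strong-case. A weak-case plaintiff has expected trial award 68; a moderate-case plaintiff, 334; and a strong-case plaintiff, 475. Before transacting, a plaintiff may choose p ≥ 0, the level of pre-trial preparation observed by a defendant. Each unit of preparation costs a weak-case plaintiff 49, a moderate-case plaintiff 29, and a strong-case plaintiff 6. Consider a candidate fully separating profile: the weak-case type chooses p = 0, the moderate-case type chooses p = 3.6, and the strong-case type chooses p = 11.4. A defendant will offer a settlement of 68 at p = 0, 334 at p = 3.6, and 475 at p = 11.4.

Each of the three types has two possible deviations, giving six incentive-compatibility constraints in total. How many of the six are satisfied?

5

Strong-case (own payoff 475 − 6×11.4 = 406.6): to p=0 gives 68 → no gain ✓; to p=3.6 gives 334 − 6×3.6 = 312.4 → no gain ✓.
Weak-case (own payoff 68): to p=3.6 gives 334 − 49×3.6 = 157.6 → profitable ✗; to p=11.4 gives 475 − 49×11.4 = -83.6 → no gain ✓.
Moderate-case (own payoff 334 − 29×3.6 = 229.6): to p=0 gives 68 → no gain ✓; to p=11.4 gives 475 − 29×11.4 = 144.4 → no gain ✓.
5 of the 6 constraints hold; not an equilibrium.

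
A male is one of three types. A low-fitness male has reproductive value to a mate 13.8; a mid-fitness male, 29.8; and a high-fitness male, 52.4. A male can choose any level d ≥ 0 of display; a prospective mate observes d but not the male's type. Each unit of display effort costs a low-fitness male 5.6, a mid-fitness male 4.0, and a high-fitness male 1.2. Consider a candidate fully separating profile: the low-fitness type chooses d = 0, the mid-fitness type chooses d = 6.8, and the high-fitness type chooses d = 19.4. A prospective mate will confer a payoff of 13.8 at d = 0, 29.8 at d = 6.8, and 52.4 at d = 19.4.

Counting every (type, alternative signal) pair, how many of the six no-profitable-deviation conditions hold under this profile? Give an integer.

5

High-fitness (own payoff 52.4 − 1.2×19.4 = 29.12): to d=0 gives 13.8 → no gain ✓; to d=6.8 gives 29.8 − 1.2×6.8 = 21.64 → no gain ✓.
Mid-fitness (own payoff 29.8 − 4.0×6.8 = 2.6): to d=0 gives 13.8 → profitable ✗; to d=19.4 gives 52.4 − 4.0×19.4 = -25.2 → no gain ✓.
Low-fitness (own payoff 13.8): to d=6.8 gives 29.8 − 5.6×6.8 = -8.28 → no gain ✓; to d=19.4 gives 52.4 − 5.6×19.4 = -56.24 → no gain ✓.
5 of the 6 constraints hold; not an equilibrium.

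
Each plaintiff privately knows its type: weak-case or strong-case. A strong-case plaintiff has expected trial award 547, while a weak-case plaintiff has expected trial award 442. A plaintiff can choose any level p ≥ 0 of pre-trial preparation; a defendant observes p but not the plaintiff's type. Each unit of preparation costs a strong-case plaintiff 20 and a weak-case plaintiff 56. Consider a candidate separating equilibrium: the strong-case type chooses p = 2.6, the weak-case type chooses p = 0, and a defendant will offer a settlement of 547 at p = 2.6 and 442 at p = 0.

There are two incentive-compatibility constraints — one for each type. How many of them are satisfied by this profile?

2

Weak-case type: stay at 0 → 442; mimic → 547 − 56 × 2.6 = 401.4. IC holds (442 ≥ 401.4).
Strong-case type: signal → 547 − 20 × 2.6 = 495; deviate to 0 → 442. IC holds (495 ≥ 442).
2 of 2 constraints hold, so this is a separating equilibrium.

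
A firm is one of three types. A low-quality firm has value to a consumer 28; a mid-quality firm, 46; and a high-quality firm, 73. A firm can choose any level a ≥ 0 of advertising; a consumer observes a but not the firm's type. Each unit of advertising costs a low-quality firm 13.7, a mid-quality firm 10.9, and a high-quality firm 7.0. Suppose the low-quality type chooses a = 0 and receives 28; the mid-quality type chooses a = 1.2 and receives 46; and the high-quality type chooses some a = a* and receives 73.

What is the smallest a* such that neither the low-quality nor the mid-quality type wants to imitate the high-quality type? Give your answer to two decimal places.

Low-quality type (on-path payoff 28) won't mimic when 28 ≥ 73 − 13.7·a*, i.e. a* ≥ 3.28.
Mid-quality type (on-path payoff 46 − 10.9×1.2 = 32.92) won't mimic when 32.92 ≥ 73 − 10.9·a*, i.e. a* ≥ 3.68.
Both must hold, so a* = max(3.28, 3.68) = 3.68. The mid-quality type's constraint binds.

3.68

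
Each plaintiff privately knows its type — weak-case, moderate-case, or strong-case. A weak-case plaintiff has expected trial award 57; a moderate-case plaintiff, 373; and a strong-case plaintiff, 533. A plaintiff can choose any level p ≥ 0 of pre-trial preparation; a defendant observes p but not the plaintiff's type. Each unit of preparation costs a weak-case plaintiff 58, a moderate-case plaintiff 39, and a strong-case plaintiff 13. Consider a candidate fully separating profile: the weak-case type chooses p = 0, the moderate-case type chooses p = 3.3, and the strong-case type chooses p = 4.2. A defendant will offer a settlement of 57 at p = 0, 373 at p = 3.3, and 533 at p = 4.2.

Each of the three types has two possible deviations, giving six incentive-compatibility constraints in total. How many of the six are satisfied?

Strong-case (own payoff 533 − 13×4.2 = 478.4): to p=0 gives 57 → no gain ✓; to p=3.3 gives 373 − 13×3.3 = 330.1 → no gain ✓.
Weak-case (own payoff 57): to p=3.3 gives 373 − 58×3.3 = 181.6 → profitable ✗; to p=4.2 gives 533 − 58×4.2 = 289.4 → profitable ✗.
Moderate-case (own payoff 373 − 39×3.3 = 244.3): to p=0 gives 57 → no gain ✓; to p=4.2 gives 533 − 39×4.2 = 369.2 → profitable ✗.
3 of the 6 constraints hold; not an equilibrium.

3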